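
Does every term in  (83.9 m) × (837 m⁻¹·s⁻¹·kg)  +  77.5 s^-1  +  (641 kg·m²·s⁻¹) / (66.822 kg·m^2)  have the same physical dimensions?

Reduce each to base SI dimensions:
  (83.9 m) × (837 m⁻¹·s⁻¹·kg):  [m] · [kg·m⁻¹·s⁻¹] = kg·s⁻¹
  77.5 s^-1:  s⁻¹
  (641 kg·m²·s⁻¹) / (66.822 kg·m^2):  [kg·m²·s⁻¹] / [kg·m²] = s⁻¹
The terms do not share a single dimension (kg·s⁻¹ vs s⁻¹).

No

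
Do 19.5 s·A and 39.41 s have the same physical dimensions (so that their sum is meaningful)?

Work out the base dimensions of each:
  19.5 s·A:  A·s = s·A
  39.41 s:  s
s·A ≠ s, so they cannot be added.

No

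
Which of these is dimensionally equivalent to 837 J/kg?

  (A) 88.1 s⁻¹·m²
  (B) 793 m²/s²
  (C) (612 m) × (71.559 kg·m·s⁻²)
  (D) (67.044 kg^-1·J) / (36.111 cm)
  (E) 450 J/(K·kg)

(B)

Reference: J·kg⁻¹ = N·m·kg⁻¹ = m²·s⁻².
Each option:
  (A) m²·s⁻¹
  (B) m²·s⁻²  ← same
  (C) [m] · [kg·m·s⁻²] = kg·m²·s⁻²
  (D) [m²·s⁻²] / [m] = m·s⁻²
  (E) J·kg⁻¹·K⁻¹ = N·m·kg⁻¹·K⁻¹ = m²·s⁻²·K⁻¹
Only (B) matches m²·s⁻².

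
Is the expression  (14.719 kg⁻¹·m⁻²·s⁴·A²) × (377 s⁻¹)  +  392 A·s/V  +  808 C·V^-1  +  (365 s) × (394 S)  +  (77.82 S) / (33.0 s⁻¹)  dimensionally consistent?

No

Dimensions:
  (14.719 kg⁻¹·m⁻²·s⁴·A²) × (377 s⁻¹):  [kg⁻¹·m⁻²·s⁴·A²] · [s⁻¹] = kg⁻¹·m⁻²·s³·A²
  392 A·s/V:  A·s·V⁻¹ = A·s·(J·C⁻¹)⁻¹ = kg⁻¹·m⁻²·s⁴·A²
  808 C·V^-1:  C·V⁻¹ = s·A·(J·C⁻¹)⁻¹ = kg⁻¹·m⁻²·s⁴·A²
  (365 s) × (394 S):  [s] · [kg⁻¹·m⁻²·s³·A²] = kg⁻¹·m⁻²·s⁴·A²
  (77.82 S) / (33.0 s⁻¹):  [kg⁻¹·m⁻²·s³·A²] / [s⁻¹] = kg⁻¹·m⁻²·s⁴·A²
The terms do not share a single dimension (kg⁻¹·m⁻²·s³·A² vs kg⁻¹·m⁻²·s⁴·A²).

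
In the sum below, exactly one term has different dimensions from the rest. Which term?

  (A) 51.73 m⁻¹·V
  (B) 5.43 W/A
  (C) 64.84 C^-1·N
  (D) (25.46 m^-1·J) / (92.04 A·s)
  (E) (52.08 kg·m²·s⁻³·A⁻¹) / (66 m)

Expand each in SI base units:
  (A) V·m⁻¹ = J·C⁻¹·m⁻¹ = kg·m·s⁻³·A⁻¹
  (B) W·A⁻¹ = J·s⁻¹·A⁻¹ = kg·m²·s⁻³·A⁻¹
  (C) N·C⁻¹ = kg·m·s⁻²·(s·A)⁻¹ = kg·m·s⁻³·A⁻¹
  (D) [kg·m·s⁻²] / [s·A] = kg·m·s⁻³·A⁻¹
  (E) [kg·m²·s⁻³·A⁻¹] / [m] = kg·m·s⁻³·A⁻¹
All reduce to kg·m·s⁻³·A⁻¹ except (B), which is kg·m²·s⁻³·A⁻¹.

(B)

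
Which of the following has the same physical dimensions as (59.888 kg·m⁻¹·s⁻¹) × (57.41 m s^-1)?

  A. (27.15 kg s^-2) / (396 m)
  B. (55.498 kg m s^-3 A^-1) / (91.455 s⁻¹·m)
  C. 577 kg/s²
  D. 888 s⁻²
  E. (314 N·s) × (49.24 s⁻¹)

C.

Reference: [kg·m⁻¹·s⁻¹] · [m·s⁻¹] = kg·s⁻².
Each option:
  A. [kg·s⁻²] / [m] = kg·m⁻¹·s⁻²
  B. [kg·m·s⁻³·A⁻¹] / [m·s⁻¹] = kg·s⁻²·A⁻¹
  C. kg·s⁻²  ← same
  D. s⁻²
  E. [kg·m·s⁻¹] · [s⁻¹] = kg·m·s⁻²
Only C. matches kg·s⁻².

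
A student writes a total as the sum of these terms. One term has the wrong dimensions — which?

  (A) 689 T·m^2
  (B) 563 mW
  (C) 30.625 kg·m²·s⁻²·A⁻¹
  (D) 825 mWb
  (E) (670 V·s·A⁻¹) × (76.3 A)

Reduce each to base SI dimensions:
  (A) T·m² = Wb·m⁻²·m² = kg·m²·s⁻²·A⁻¹
  (B) W = J·s⁻¹ = kg·m²·s⁻³
  (C) kg·m²·s⁻²·A⁻¹
  (D) Wb = V·s = kg·m²·s⁻²·A⁻¹
  (E) [kg·m²·s⁻²·A⁻²] · [A] = kg·m²·s⁻²·A⁻¹
All reduce to kg·m²·s⁻²·A⁻¹ except (B), which is kg·m²·s⁻³.

(B)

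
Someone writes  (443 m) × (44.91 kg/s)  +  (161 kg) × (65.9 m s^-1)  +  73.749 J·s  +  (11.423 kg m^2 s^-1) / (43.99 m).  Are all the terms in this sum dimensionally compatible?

No

Work out the base dimensions of each:
  (443 m) × (44.91 kg/s):  [m] · [kg·s⁻¹] = kg·m·s⁻¹
  (161 kg) × (65.9 m s^-1):  [kg] · [m·s⁻¹] = kg·m·s⁻¹
  73.749 J·s:  J·s = N·m·s = kg·m²·s⁻¹
  (11.423 kg m^2 s^-1) / (43.99 m):  [kg·m²·s⁻¹] / [m] = kg·m·s⁻¹
The terms do not share a single dimension (kg·m²·s⁻¹ vs kg·m·s⁻¹).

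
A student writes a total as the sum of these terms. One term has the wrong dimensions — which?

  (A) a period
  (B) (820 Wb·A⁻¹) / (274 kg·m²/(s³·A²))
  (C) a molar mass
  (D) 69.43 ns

(C)

Dimensions:
  (A) [period] = s
  (B) [kg·m²·s⁻²·A⁻²] / [kg·m²·s⁻³·A⁻²] = s
  (C) [molar mass] = kg·mol⁻¹
  (D) s
All reduce to s except (C), which is kg·mol⁻¹.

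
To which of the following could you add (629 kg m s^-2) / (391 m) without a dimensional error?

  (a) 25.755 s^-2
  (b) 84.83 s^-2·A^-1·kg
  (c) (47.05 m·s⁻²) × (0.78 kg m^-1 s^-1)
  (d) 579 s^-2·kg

Reference: [kg·m·s⁻²] / [m] = kg·s⁻².
Each option:
  (a) s⁻²
  (b) kg·s⁻²·A⁻¹
  (c) [m·s⁻²] · [kg·m⁻¹·s⁻¹] = kg·s⁻³
  (d) kg·s⁻²  ← same
Only (d) matches kg·s⁻².

(d)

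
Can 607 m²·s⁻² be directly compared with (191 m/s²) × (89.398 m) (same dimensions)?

Yes

Expand each in SI base units:
  607 m²·s⁻²:  m²·s⁻²
  (191 m/s²) × (89.398 m):  [m·s⁻²] · [m] = m²·s⁻²
Both are m²·s⁻², so they have the same dimensions and can be added.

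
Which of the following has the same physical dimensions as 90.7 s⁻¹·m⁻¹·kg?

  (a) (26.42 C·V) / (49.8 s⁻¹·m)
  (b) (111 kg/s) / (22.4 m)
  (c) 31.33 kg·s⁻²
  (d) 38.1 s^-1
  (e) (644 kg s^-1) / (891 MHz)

Reference: kg·m⁻¹·s⁻¹.
Each option:
  (a) [kg·m²·s⁻²] / [m·s⁻¹] = kg·m·s⁻¹
  (b) [kg·s⁻¹] / [m] = kg·m⁻¹·s⁻¹  ← same
  (c) kg·s⁻²
  (d) s⁻¹
  (e) [kg·s⁻¹] / [s⁻¹] = kg
Only (b) matches kg·m⁻¹·s⁻¹.

(b)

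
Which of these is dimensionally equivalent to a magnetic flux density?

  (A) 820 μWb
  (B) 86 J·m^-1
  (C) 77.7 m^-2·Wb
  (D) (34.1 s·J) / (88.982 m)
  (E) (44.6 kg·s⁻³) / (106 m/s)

Reference: [magnetic flux density] = kg·s⁻²·A⁻¹.
Each option:
  (A) Wb = V·s = kg·m²·s⁻²·A⁻¹
  (B) J·m⁻¹ = N·m·m⁻¹ = kg·m·s⁻²
  (C) Wb·m⁻² = V·s·m⁻² = kg·s⁻²·A⁻¹  ← same
  (D) [kg·m²·s⁻¹] / [m] = kg·m·s⁻¹
  (E) [kg·s⁻³] / [m·s⁻¹] = kg·m⁻¹·s⁻²
Only (C) matches kg·s⁻²·A⁻¹.

(C)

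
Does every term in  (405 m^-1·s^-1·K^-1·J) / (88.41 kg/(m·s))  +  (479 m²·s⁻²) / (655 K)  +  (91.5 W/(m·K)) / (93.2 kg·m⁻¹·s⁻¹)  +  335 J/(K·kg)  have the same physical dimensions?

Yes

In SI base units:
  (405 m^-1·s^-1·K^-1·J) / (88.41 kg/(m·s)):  [kg·m·s⁻³·K⁻¹] / [kg·m⁻¹·s⁻¹] = m²·s⁻²·K⁻¹
  (479 m²·s⁻²) / (655 K):  [m²·s⁻²] / [K] = m²·s⁻²·K⁻¹
  (91.5 W/(m·K)) / (93.2 kg·m⁻¹·s⁻¹):  [kg·m·s⁻³·K⁻¹] / [kg·m⁻¹·s⁻¹] = m²·s⁻²·K⁻¹
  335 J/(K·kg):  J·kg⁻¹·K⁻¹ = N·m·kg⁻¹·K⁻¹ = m²·s⁻²·K⁻¹
Every term reduces to m²·s⁻²·K⁻¹.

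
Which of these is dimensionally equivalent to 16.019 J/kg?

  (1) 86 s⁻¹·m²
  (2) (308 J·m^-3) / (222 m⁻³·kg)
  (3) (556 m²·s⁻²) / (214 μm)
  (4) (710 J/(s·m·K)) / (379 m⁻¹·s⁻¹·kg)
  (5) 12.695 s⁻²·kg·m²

(2)

Reference: J·kg⁻¹ = N·m·kg⁻¹ = m²·s⁻².
Each option:
  (1) m²·s⁻¹
  (2) [kg·m⁻¹·s⁻²] / [kg·m⁻³] = m²·s⁻²  ← same
  (3) [m²·s⁻²] / [m] = m·s⁻²
  (4) [kg·m·s⁻³·K⁻¹] / [kg·m⁻¹·s⁻¹] = m²·s⁻²·K⁻¹
  (5) kg·m²·s⁻²
Only (2) matches m²·s⁻².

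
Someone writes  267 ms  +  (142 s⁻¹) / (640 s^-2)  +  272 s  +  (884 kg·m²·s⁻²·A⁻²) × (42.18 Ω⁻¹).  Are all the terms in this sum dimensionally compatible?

Expand each in SI base units:
  267 ms:  s
  (142 s⁻¹) / (640 s^-2):  [s⁻¹] / [s⁻²] = s
  272 s:  s
  (884 kg·m²·s⁻²·A⁻²) × (42.18 Ω⁻¹):  [kg·m²·s⁻²·A⁻²] · [kg⁻¹·m⁻²·s³·A²] = s
Every term reduces to s.

Yes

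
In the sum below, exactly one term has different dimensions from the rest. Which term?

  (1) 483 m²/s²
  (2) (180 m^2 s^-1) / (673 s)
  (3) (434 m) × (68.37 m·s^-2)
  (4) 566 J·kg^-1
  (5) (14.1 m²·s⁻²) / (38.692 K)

(5)

Work out the base dimensions of each:
  (1) m²·s⁻²
  (2) [m²·s⁻¹] / [s] = m²·s⁻²
  (3) [m] · [m·s⁻²] = m²·s⁻²
  (4) J·kg⁻¹ = N·m·kg⁻¹ = m²·s⁻²
  (5) [m²·s⁻²] / [K] = m²·s⁻²·K⁻¹
All reduce to m²·s⁻² except (5), which is m²·s⁻²·K⁻¹.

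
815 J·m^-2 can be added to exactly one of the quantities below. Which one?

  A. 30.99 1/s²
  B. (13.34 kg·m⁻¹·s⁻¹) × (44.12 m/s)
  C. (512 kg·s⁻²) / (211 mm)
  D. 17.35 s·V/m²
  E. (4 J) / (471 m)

Reference: J·m⁻² = N·m·m⁻² = kg·s⁻².
Each option:
  A. s⁻²
  B. [kg·m⁻¹·s⁻¹] · [m·s⁻¹] = kg·s⁻²  ← same
  C. [kg·s⁻²] / [m] = kg·m⁻¹·s⁻²
  D. V·s·m⁻² = J·C⁻¹·s·m⁻² = kg·s⁻²·A⁻¹
  E. [kg·m²·s⁻²] / [m] = kg·m·s⁻²
Only B. matches kg·s⁻².

B.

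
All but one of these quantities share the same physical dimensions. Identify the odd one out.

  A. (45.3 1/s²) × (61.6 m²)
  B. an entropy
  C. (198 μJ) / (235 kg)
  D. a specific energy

B.

In SI base units:
  A. [s⁻²] · [m²] = m²·s⁻²
  B. [entropy] = kg·m²·s⁻²·K⁻¹
  C. [kg·m²·s⁻²] / [kg] = m²·s⁻²
  D. [specific energy] = m²·s⁻²
All reduce to m²·s⁻² except B., which is kg·m²·s⁻²·K⁻¹.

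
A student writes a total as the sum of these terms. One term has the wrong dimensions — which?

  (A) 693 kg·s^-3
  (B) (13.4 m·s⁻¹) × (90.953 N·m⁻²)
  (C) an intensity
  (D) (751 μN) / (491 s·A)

Dimensions:
  (A) kg·s⁻³
  (B) [m·s⁻¹] · [kg·m⁻¹·s⁻²] = kg·s⁻³
  (C) [intensity] = kg·s⁻³
  (D) [kg·m·s⁻²] / [s·A] = kg·m·s⁻³·A⁻¹
All reduce to kg·s⁻³ except (D), which is kg·m·s⁻³·A⁻¹.

(D)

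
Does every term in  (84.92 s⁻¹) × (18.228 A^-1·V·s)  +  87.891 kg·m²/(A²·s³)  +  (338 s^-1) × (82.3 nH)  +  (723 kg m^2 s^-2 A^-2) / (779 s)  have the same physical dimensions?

Dimensions:
  (84.92 s⁻¹) × (18.228 A^-1·V·s):  [s⁻¹] · [kg·m²·s⁻²·A⁻²] = kg·m²·s⁻³·A⁻²
  87.891 kg·m²/(A²·s³):  kg·m²·s⁻³·A⁻²
  (338 s^-1) × (82.3 nH):  [s⁻¹] · [kg·m²·s⁻²·A⁻²] = kg·m²·s⁻³·A⁻²
  (723 kg m^2 s^-2 A^-2) / (779 s):  [kg·m²·s⁻²·A⁻²] / [s] = kg·m²·s⁻³·A⁻²
Every term reduces to kg·m²·s⁻³·A⁻².

Yes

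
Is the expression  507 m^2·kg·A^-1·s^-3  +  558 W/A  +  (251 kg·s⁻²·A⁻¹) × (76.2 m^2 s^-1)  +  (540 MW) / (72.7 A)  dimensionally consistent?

Yes

Reduce each to base SI dimensions:
  507 m^2·kg·A^-1·s^-3:  kg·m²·s⁻³·A⁻¹
  558 W/A:  W·A⁻¹ = J·s⁻¹·A⁻¹ = kg·m²·s⁻³·A⁻¹
  (251 kg·s⁻²·A⁻¹) × (76.2 m^2 s^-1):  [kg·s⁻²·A⁻¹] · [m²·s⁻¹] = kg·m²·s⁻³·A⁻¹
  (540 MW) / (72.7 A):  [kg·m²·s⁻³] / [A] = kg·m²·s⁻³·A⁻¹
Every term reduces to kg·m²·s⁻³·A⁻¹.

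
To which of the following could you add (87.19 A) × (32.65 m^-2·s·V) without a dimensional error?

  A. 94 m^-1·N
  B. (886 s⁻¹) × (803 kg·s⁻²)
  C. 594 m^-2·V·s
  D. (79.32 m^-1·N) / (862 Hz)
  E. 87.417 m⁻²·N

A.

Reference: [A] · [kg·s⁻²·A⁻¹] = kg·s⁻².
Each option:
  A. N·m⁻¹ = kg·m·s⁻²·m⁻¹ = kg·s⁻²  ← same
  B. [s⁻¹] · [kg·s⁻²] = kg·s⁻³
  C. V·s·m⁻² = J·C⁻¹·s·m⁻² = kg·s⁻²·A⁻¹
  D. [kg·s⁻²] / [s⁻¹] = kg·s⁻¹
  E. N·m⁻² = kg·m·s⁻²·m⁻² = kg·m⁻¹·s⁻²
Only A. matches kg·s⁻².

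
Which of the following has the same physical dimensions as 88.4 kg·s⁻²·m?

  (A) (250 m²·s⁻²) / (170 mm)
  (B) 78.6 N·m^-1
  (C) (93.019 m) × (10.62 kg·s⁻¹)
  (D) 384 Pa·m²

(D)

Reference: kg·m·s⁻².
Each option:
  (A) [m²·s⁻²] / [m] = m·s⁻²
  (B) N·m⁻¹ = kg·m·s⁻²·m⁻¹ = kg·s⁻²
  (C) [m] · [kg·s⁻¹] = kg·m·s⁻¹
  (D) Pa·m² = N·m⁻²·m² = kg·m·s⁻²  ← same
Only (D) matches kg·m·s⁻².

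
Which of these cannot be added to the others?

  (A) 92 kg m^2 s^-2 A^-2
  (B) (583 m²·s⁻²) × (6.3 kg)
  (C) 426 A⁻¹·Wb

(B)

In SI base units:
  (A) kg·m²·s⁻²·A⁻²
  (B) [m²·s⁻²] · [kg] = kg·m²·s⁻²
  (C) Wb·A⁻¹ = V·s·A⁻¹ = kg·m²·s⁻²·A⁻²
All reduce to kg·m²·s⁻²·A⁻² except (B), which is kg·m²·s⁻².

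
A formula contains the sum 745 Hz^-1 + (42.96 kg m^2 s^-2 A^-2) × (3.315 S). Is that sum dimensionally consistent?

Yes

Reduce each to base SI dimensions:
  745 Hz^-1:  Hz⁻¹ = (s⁻¹)⁻¹ = s
  (42.96 kg m^2 s^-2 A^-2) × (3.315 S):  [kg·m²·s⁻²·A⁻²] · [kg⁻¹·m⁻²·s³·A²] = s
Both are s, so they have the same dimensions and can be added.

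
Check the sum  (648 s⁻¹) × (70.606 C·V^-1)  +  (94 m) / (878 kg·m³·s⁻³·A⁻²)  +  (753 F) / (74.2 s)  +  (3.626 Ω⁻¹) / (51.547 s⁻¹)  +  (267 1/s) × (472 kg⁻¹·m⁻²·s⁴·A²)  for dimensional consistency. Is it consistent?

Reduce each to base SI dimensions:
  (648 s⁻¹) × (70.606 C·V^-1):  [s⁻¹] · [kg⁻¹·m⁻²·s⁴·A²] = kg⁻¹·m⁻²·s³·A²
  (94 m) / (878 kg·m³·s⁻³·A⁻²):  [m] / [kg·m³·s⁻³·A⁻²] = kg⁻¹·m⁻²·s³·A²
  (753 F) / (74.2 s):  [kg⁻¹·m⁻²·s⁴·A²] / [s] = kg⁻¹·m⁻²·s³·A²
  (3.626 Ω⁻¹) / (51.547 s⁻¹):  [kg⁻¹·m⁻²·s³·A²] / [s⁻¹] = kg⁻¹·m⁻²·s⁴·A²
  (267 1/s) × (472 kg⁻¹·m⁻²·s⁴·A²):  [s⁻¹] · [kg⁻¹·m⁻²·s⁴·A²] = kg⁻¹·m⁻²·s³·A²
The terms do not share a single dimension (kg⁻¹·m⁻²·s³·A² vs kg⁻¹·m⁻²·s⁴·A²).

No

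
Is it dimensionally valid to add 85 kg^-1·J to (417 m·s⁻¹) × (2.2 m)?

In SI base units:
  85 kg^-1·J:  J·kg⁻¹ = N·m·kg⁻¹ = m²·s⁻²
  (417 m·s⁻¹) × (2.2 m):  [m·s⁻¹] · [m] = m²·s⁻¹
m²·s⁻² ≠ m²·s⁻¹, so they cannot be added.

No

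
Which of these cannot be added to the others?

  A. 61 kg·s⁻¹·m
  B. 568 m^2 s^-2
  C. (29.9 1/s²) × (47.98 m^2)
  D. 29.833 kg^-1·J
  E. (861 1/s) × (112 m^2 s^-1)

A.

In SI base units:
  A. kg·m·s⁻¹
  B. m²·s⁻²
  C. [s⁻²] · [m²] = m²·s⁻²
  D. J·kg⁻¹ = N·m·kg⁻¹ = m²·s⁻²
  E. [s⁻¹] · [m²·s⁻¹] = m²·s⁻²
All reduce to m²·s⁻² except A., which is kg·m·s⁻¹.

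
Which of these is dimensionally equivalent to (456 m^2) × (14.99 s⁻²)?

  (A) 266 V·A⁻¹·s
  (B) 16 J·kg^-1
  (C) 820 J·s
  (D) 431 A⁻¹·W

Reference: [m²] · [s⁻²] = m²·s⁻².
Each option:
  (A) V·s·A⁻¹ = J·C⁻¹·s·A⁻¹ = kg·m²·s⁻²·A⁻²
  (B) J·kg⁻¹ = N·m·kg⁻¹ = m²·s⁻²  ← same
  (C) J·s = N·m·s = kg·m²·s⁻¹
  (D) W·A⁻¹ = J·s⁻¹·A⁻¹ = kg·m²·s⁻³·A⁻¹
Only (B) matches m²·s⁻².

(B)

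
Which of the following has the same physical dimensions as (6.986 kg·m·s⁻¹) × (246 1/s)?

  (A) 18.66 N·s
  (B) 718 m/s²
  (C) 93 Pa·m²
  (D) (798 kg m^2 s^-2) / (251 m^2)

Reference: [kg·m·s⁻¹] · [s⁻¹] = kg·m·s⁻².
Each option:
  (A) N·s = kg·m·s⁻²·s = kg·m·s⁻¹
  (B) m·s⁻²
  (C) Pa·m² = N·m⁻²·m² = kg·m·s⁻²  ← same
  (D) [kg·m²·s⁻²] / [m²] = kg·s⁻²
Only (C) matches kg·m·s⁻².

(C)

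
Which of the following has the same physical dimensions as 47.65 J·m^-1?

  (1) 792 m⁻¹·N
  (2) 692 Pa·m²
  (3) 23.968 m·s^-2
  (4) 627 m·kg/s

(2)

Reference: J·m⁻¹ = N·m·m⁻¹ = kg·m·s⁻².
Each option:
  (1) N·m⁻¹ = kg·m·s⁻²·m⁻¹ = kg·s⁻²
  (2) Pa·m² = N·m⁻²·m² = kg·m·s⁻²  ← same
  (3) m·s⁻²
  (4) kg·m·s⁻¹
Only (2) matches kg·m·s⁻².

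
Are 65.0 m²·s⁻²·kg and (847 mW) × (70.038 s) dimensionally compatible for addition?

Yes

Expand each in SI base units:
  65.0 m²·s⁻²·kg:  kg·m²·s⁻²
  (847 mW) × (70.038 s):  [kg·m²·s⁻³] · [s] = kg·m²·s⁻²
Both are kg·m²·s⁻², so they have the same dimensions and can be added.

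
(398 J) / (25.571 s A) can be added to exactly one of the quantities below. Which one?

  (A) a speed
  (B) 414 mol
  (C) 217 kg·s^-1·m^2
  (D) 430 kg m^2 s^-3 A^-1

Reference: [kg·m²·s⁻²] / [s·A] = kg·m²·s⁻³·A⁻¹.
Each option:
  (A) [speed] = m·s⁻¹
  (B) mol
  (C) kg·m²·s⁻¹
  (D) kg·m²·s⁻³·A⁻¹  ← same
Only (D) matches kg·m²·s⁻³·A⁻¹.

(D)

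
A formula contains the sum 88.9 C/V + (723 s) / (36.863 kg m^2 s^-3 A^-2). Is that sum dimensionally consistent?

Yes

Expand each in SI base units:
  88.9 C/V:  C·V⁻¹ = s·A·(J·C⁻¹)⁻¹ = kg⁻¹·m⁻²·s⁴·A²
  (723 s) / (36.863 kg m^2 s^-3 A^-2):  [s] / [kg·m²·s⁻³·A⁻²] = kg⁻¹·m⁻²·s⁴·A²
Both are kg⁻¹·m⁻²·s⁴·A², so they have the same dimensions and can be added.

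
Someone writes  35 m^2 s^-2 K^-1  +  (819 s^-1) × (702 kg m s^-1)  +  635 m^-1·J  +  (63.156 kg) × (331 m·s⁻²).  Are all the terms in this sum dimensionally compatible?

Work out the base dimensions of each:
  35 m^2 s^-2 K^-1:  m²·s⁻²·K⁻¹
  (819 s^-1) × (702 kg m s^-1):  [s⁻¹] · [kg·m·s⁻¹] = kg·m·s⁻²
  635 m^-1·J:  J·m⁻¹ = N·m·m⁻¹ = kg·m·s⁻²
  (63.156 kg) × (331 m·s⁻²):  [kg] · [m·s⁻²] = kg·m·s⁻²
The terms do not share a single dimension (kg·m·s⁻² vs m²·s⁻²·K⁻¹).

No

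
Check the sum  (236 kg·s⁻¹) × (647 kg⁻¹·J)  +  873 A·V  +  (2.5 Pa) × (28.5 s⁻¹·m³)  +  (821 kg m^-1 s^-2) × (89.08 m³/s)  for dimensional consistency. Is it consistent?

Reduce each to base SI dimensions:
  (236 kg·s⁻¹) × (647 kg⁻¹·J):  [kg·s⁻¹] · [m²·s⁻²] = kg·m²·s⁻³
  873 A·V:  V·A = J·C⁻¹·A = kg·m²·s⁻³
  (2.5 Pa) × (28.5 s⁻¹·m³):  [kg·m⁻¹·s⁻²] · [m³·s⁻¹] = kg·m²·s⁻³
  (821 kg m^-1 s^-2) × (89.08 m³/s):  [kg·m⁻¹·s⁻²] · [m³·s⁻¹] = kg·m²·s⁻³
Every term reduces to kg·m²·s⁻³.

Yes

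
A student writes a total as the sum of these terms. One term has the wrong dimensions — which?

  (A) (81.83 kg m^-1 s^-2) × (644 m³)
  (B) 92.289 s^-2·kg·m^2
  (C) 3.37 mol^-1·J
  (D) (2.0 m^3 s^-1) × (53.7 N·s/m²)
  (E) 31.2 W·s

Expand each in SI base units:
  (A) [kg·m⁻¹·s⁻²] · [m³] = kg·m²·s⁻²
  (B) kg·m²·s⁻²
  (C) J·mol⁻¹ = N·m·mol⁻¹ = kg·m²·s⁻²·mol⁻¹
  (D) [m³·s⁻¹] · [kg·m⁻¹·s⁻¹] = kg·m²·s⁻²
  (E) W·s = J·s⁻¹·s = kg·m²·s⁻²
All reduce to kg·m²·s⁻² except (C), which is kg·m²·s⁻²·mol⁻¹.

(C)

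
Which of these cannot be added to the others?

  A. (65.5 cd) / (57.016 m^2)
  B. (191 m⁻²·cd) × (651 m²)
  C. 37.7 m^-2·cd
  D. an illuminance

Reduce each to base SI dimensions:
  A. [cd] / [m²] = m⁻²·cd
  B. [m⁻²·cd] · [m²] = cd
  C. cd·m⁻² = m⁻²·cd
  D. [illuminance] = m⁻²·cd
All reduce to m⁻²·cd except B., which is cd.

B.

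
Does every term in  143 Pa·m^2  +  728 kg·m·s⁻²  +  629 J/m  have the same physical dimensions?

Yes

Reduce each to base SI dimensions:
  143 Pa·m^2:  Pa·m² = N·m⁻²·m² = kg·m·s⁻²
  728 kg·m·s⁻²:  kg·m·s⁻²
  629 J/m:  J·m⁻¹ = N·m·m⁻¹ = kg·m·s⁻²
Every term reduces to kg·m·s⁻².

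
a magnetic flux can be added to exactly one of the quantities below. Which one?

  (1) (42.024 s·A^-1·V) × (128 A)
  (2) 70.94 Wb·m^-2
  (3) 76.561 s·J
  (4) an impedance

(1)

Reference: [magnetic flux] = kg·m²·s⁻²·A⁻¹.
Each option:
  (1) [kg·m²·s⁻²·A⁻²] · [A] = kg·m²·s⁻²·A⁻¹  ← same
  (2) Wb·m⁻² = V·s·m⁻² = kg·s⁻²·A⁻¹
  (3) J·s = N·m·s = kg·m²·s⁻¹
  (4) [impedance] = kg·m²·s⁻³·A⁻²
Only (1) matches kg·m²·s⁻²·A⁻¹.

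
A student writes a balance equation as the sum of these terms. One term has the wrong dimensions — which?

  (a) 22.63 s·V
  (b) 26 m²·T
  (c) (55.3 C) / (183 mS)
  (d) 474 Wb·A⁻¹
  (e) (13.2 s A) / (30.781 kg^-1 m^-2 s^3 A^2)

(d)

Expand each in SI base units:
  (a) V·s = J·C⁻¹·s = kg·m²·s⁻²·A⁻¹
  (b) T·m² = Wb·m⁻²·m² = kg·m²·s⁻²·A⁻¹
  (c) [s·A] / [kg⁻¹·m⁻²·s³·A²] = kg·m²·s⁻²·A⁻¹
  (d) Wb·A⁻¹ = V·s·A⁻¹ = kg·m²·s⁻²·A⁻²
  (e) [s·A] / [kg⁻¹·m⁻²·s³·A²] = kg·m²·s⁻²·A⁻¹
All reduce to kg·m²·s⁻²·A⁻¹ except (d), which is kg·m²·s⁻²·A⁻².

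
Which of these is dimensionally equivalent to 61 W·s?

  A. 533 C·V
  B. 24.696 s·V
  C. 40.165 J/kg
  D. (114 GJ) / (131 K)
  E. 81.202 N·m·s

A.

Reference: W·s = J·s⁻¹·s = kg·m²·s⁻².
Each option:
  A. C·V = s·A·J·C⁻¹ = kg·m²·s⁻²  ← same
  B. V·s = J·C⁻¹·s = kg·m²·s⁻²·A⁻¹
  C. J·kg⁻¹ = N·m·kg⁻¹ = m²·s⁻²
  D. [kg·m²·s⁻²] / [K] = kg·m²·s⁻²·K⁻¹
  E. N·m·s = kg·m·s⁻²·m·s = kg·m²·s⁻¹
Only A. matches kg·m²·s⁻².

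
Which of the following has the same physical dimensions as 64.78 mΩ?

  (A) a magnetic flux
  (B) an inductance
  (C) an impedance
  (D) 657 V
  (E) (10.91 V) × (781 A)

Reference: Ω = V·A⁻¹ = kg·m²·s⁻³·A⁻².
Each option:
  (A) [magnetic flux] = kg·m²·s⁻²·A⁻¹
  (B) [inductance] = kg·m²·s⁻²·A⁻²
  (C) [impedance] = kg·m²·s⁻³·A⁻²  ← same
  (D) V = J·C⁻¹ = kg·m²·s⁻³·A⁻¹
  (E) [kg·m²·s⁻³·A⁻¹] · [A] = kg·m²·s⁻³
Only (C) matches kg·m²·s⁻³·A⁻².

(C)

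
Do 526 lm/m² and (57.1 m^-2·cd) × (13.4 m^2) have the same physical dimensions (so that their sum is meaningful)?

Work out the base dimensions of each:
  526 lm/m²:  lm·m⁻² = cd·m⁻² = m⁻²·cd
  (57.1 m^-2·cd) × (13.4 m^2):  [m⁻²·cd] · [m²] = cd
m⁻²·cd ≠ cd, so they cannot be added.

No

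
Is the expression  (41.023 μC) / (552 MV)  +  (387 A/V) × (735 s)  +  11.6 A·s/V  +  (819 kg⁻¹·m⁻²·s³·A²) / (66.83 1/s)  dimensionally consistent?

Yes

Dimensions:
  (41.023 μC) / (552 MV):  [s·A] / [kg·m²·s⁻³·A⁻¹] = kg⁻¹·m⁻²·s⁴·A²
  (387 A/V) × (735 s):  [kg⁻¹·m⁻²·s³·A²] · [s] = kg⁻¹·m⁻²·s⁴·A²
  11.6 A·s/V:  A·s·V⁻¹ = A·s·(J·C⁻¹)⁻¹ = kg⁻¹·m⁻²·s⁴·A²
  (819 kg⁻¹·m⁻²·s³·A²) / (66.83 1/s):  [kg⁻¹·m⁻²·s³·A²] / [s⁻¹] = kg⁻¹·m⁻²·s⁴·A²
Every term reduces to kg⁻¹·m⁻²·s⁴·A².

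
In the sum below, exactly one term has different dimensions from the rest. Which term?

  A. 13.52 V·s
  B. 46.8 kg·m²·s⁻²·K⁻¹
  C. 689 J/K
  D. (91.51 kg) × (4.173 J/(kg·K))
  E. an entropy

A.

Work out the base dimensions of each:
  A. V·s = J·C⁻¹·s = kg·m²·s⁻²·A⁻¹
  B. kg·m²·s⁻²·K⁻¹
  C. J·K⁻¹ = N·m·K⁻¹ = kg·m²·s⁻²·K⁻¹
  D. [kg] · [m²·s⁻²·K⁻¹] = kg·m²·s⁻²·K⁻¹
  E. [entropy] = kg·m²·s⁻²·K⁻¹
All reduce to kg·m²·s⁻²·K⁻¹ except A., which is kg·m²·s⁻²·A⁻¹.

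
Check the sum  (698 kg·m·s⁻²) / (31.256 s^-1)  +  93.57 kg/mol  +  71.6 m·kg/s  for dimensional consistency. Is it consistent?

Reduce each to base SI dimensions:
  (698 kg·m·s⁻²) / (31.256 s^-1):  [kg·m·s⁻²] / [s⁻¹] = kg·m·s⁻¹
  93.57 kg/mol:  kg·mol⁻¹
  71.6 m·kg/s:  kg·m·s⁻¹
The terms do not share a single dimension (kg·mol⁻¹ vs kg·m·s⁻¹).

No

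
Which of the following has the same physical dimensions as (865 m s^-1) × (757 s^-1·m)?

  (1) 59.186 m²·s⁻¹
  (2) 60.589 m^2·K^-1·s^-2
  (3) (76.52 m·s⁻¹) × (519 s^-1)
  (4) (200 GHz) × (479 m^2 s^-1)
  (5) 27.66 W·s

Reference: [m·s⁻¹] · [m·s⁻¹] = m²·s⁻².
Each option:
  (1) m²·s⁻¹
  (2) m²·s⁻²·K⁻¹
  (3) [m·s⁻¹] · [s⁻¹] = m·s⁻²
  (4) [s⁻¹] · [m²·s⁻¹] = m²·s⁻²  ← same
  (5) W·s = J·s⁻¹·s = kg·m²·s⁻²
Only (4) matches m²·s⁻².

(4)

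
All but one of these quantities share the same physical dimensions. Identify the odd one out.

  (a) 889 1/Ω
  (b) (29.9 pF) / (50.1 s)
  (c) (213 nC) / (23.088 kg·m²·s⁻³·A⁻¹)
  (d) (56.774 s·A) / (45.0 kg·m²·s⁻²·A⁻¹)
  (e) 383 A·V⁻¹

(c)

Dimensions:
  (a) Ω⁻¹ = (V·A⁻¹)⁻¹ = kg⁻¹·m⁻²·s³·A²
  (b) [kg⁻¹·m⁻²·s⁴·A²] / [s] = kg⁻¹·m⁻²·s³·A²
  (c) [s·A] / [kg·m²·s⁻³·A⁻¹] = kg⁻¹·m⁻²·s⁴·A²
  (d) [s·A] / [kg·m²·s⁻²·A⁻¹] = kg⁻¹·m⁻²·s³·A²
  (e) A·V⁻¹ = A·(J·C⁻¹)⁻¹ = kg⁻¹·m⁻²·s³·A²
All reduce to kg⁻¹·m⁻²·s³·A² except (c), which is kg⁻¹·m⁻²·s⁴·A².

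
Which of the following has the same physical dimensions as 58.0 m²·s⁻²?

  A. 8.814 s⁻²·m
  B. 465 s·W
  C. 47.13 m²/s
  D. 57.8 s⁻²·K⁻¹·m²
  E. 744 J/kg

E.

Reference: m²·s⁻².
Each option:
  A. m·s⁻²
  B. W·s = J·s⁻¹·s = kg·m²·s⁻²
  C. m²·s⁻¹
  D. m²·s⁻²·K⁻¹
  E. J·kg⁻¹ = N·m·kg⁻¹ = m²·s⁻²  ← same
Only E. matches m²·s⁻².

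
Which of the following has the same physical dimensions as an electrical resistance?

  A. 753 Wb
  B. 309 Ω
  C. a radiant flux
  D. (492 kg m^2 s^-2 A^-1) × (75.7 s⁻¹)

B.

Reference: [electrical resistance] = kg·m²·s⁻³·A⁻².
Each option:
  A. Wb = V·s = kg·m²·s⁻²·A⁻¹
  B. Ω = V·A⁻¹ = kg·m²·s⁻³·A⁻²  ← same
  C. [radiant flux] = kg·m²·s⁻³
  D. [kg·m²·s⁻²·A⁻¹] · [s⁻¹] = kg·m²·s⁻³·A⁻¹
Only B. matches kg·m²·s⁻³·A⁻².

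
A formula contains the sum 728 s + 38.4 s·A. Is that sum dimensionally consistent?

No

Work out the base dimensions of each:
  728 s:  s
  38.4 s·A:  A·s = s·A
s ≠ s·A, so they cannot be added.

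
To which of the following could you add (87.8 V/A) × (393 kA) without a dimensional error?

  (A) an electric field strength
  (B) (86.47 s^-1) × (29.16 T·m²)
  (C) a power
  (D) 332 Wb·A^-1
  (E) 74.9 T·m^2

(B)

Reference: [kg·m²·s⁻³·A⁻²] · [A] = kg·m²·s⁻³·A⁻¹.
Each option:
  (A) [electric field strength] = kg·m·s⁻³·A⁻¹
  (B) [s⁻¹] · [kg·m²·s⁻²·A⁻¹] = kg·m²·s⁻³·A⁻¹  ← same
  (C) [power] = kg·m²·s⁻³
  (D) Wb·A⁻¹ = V·s·A⁻¹ = kg·m²·s⁻²·A⁻²
  (E) T·m² = Wb·m⁻²·m² = kg·m²·s⁻²·A⁻¹
Only (B) matches kg·m²·s⁻³·A⁻¹.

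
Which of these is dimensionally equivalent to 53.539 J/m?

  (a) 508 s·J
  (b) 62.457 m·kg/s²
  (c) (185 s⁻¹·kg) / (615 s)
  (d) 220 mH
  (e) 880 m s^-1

Reference: J·m⁻¹ = N·m·m⁻¹ = kg·m·s⁻².
Each option:
  (a) J·s = N·m·s = kg·m²·s⁻¹
  (b) kg·m·s⁻²  ← same
  (c) [kg·s⁻¹] / [s] = kg·s⁻²
  (d) H = V·s·A⁻¹ = kg·m²·s⁻²·A⁻²
  (e) m·s⁻¹
Only (b) matches kg·m·s⁻².

(b)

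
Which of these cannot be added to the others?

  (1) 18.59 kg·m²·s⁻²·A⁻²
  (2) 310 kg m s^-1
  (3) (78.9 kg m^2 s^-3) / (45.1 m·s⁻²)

Expand each in SI base units:
  (1) kg·m²·s⁻²·A⁻²
  (2) kg·m·s⁻¹
  (3) [kg·m²·s⁻³] / [m·s⁻²] = kg·m·s⁻¹
All reduce to kg·m·s⁻¹ except (1), which is kg·m²·s⁻²·A⁻².

(1)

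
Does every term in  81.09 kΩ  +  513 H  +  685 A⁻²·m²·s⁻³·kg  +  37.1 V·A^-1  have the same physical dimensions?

No

In SI base units:
  81.09 kΩ:  Ω = V·A⁻¹ = kg·m²·s⁻³·A⁻²
  513 H:  H = V·s·A⁻¹ = kg·m²·s⁻²·A⁻²
  685 A⁻²·m²·s⁻³·kg:  kg·m²·s⁻³·A⁻²
  37.1 V·A^-1:  V·A⁻¹ = J·C⁻¹·A⁻¹ = kg·m²·s⁻³·A⁻²
The terms do not share a single dimension (kg·m²·s⁻²·A⁻² vs kg·m²·s⁻³·A⁻²).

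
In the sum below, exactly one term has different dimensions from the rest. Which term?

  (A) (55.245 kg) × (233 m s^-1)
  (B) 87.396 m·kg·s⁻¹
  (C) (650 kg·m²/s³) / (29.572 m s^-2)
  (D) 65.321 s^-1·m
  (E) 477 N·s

In SI base units:
  (A) [kg] · [m·s⁻¹] = kg·m·s⁻¹
  (B) kg·m·s⁻¹
  (C) [kg·m²·s⁻³] / [m·s⁻²] = kg·m·s⁻¹
  (D) m·s⁻¹
  (E) N·s = kg·m·s⁻²·s = kg·m·s⁻¹
All reduce to kg·m·s⁻¹ except (D), which is m·s⁻¹.

(D)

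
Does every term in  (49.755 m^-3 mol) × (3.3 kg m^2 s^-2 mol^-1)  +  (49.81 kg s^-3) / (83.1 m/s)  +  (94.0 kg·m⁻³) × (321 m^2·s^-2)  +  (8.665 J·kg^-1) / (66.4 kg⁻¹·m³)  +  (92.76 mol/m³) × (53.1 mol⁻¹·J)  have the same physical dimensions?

Reduce each to base SI dimensions:
  (49.755 m^-3 mol) × (3.3 kg m^2 s^-2 mol^-1):  [m⁻³·mol] · [kg·m²·s⁻²·mol⁻¹] = kg·m⁻¹·s⁻²
  (49.81 kg s^-3) / (83.1 m/s):  [kg·s⁻³] / [m·s⁻¹] = kg·m⁻¹·s⁻²
  (94.0 kg·m⁻³) × (321 m^2·s^-2):  [kg·m⁻³] · [m²·s⁻²] = kg·m⁻¹·s⁻²
  (8.665 J·kg^-1) / (66.4 kg⁻¹·m³):  [m²·s⁻²] / [kg⁻¹·m³] = kg·m⁻¹·s⁻²
  (92.76 mol/m³) × (53.1 mol⁻¹·J):  [m⁻³·mol] · [kg·m²·s⁻²·mol⁻¹] = kg·m⁻¹·s⁻²
Every term reduces to kg·m⁻¹·s⁻².

Yes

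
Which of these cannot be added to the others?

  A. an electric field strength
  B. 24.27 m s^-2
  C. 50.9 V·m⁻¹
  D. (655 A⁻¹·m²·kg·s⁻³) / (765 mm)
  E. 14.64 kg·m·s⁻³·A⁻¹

Dimensions:
  A. [electric field strength] = kg·m·s⁻³·A⁻¹
  B. m·s⁻²
  C. V·m⁻¹ = J·C⁻¹·m⁻¹ = kg·m·s⁻³·A⁻¹
  D. [kg·m²·s⁻³·A⁻¹] / [m] = kg·m·s⁻³·A⁻¹
  E. kg·m·s⁻³·A⁻¹
All reduce to kg·m·s⁻³·A⁻¹ except B., which is m·s⁻².

B.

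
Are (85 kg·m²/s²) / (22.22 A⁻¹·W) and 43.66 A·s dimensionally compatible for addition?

Yes

Expand each in SI base units:
  (85 kg·m²/s²) / (22.22 A⁻¹·W):  [kg·m²·s⁻²] / [kg·m²·s⁻³·A⁻¹] = s·A
  43.66 A·s:  A·s = s·A
Both are s·A, so they have the same dimensions and can be added.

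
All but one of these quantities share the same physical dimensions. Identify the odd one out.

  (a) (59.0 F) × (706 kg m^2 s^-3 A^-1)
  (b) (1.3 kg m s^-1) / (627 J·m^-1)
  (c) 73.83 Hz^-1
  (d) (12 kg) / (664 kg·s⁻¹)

(a)

Dimensions:
  (a) [kg⁻¹·m⁻²·s⁴·A²] · [kg·m²·s⁻³·A⁻¹] = s·A
  (b) [kg·m·s⁻¹] / [kg·m·s⁻²] = s
  (c) Hz⁻¹ = (s⁻¹)⁻¹ = s
  (d) [kg] / [kg·s⁻¹] = s
All reduce to s except (a), which is s·A.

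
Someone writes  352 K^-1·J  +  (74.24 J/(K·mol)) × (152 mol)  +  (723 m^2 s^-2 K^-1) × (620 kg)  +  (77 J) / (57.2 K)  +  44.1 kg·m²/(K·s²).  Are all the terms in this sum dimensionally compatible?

Reduce each to base SI dimensions:
  352 K^-1·J:  J·K⁻¹ = N·m·K⁻¹ = kg·m²·s⁻²·K⁻¹
  (74.24 J/(K·mol)) × (152 mol):  [kg·m²·s⁻²·K⁻¹·mol⁻¹] · [mol] = kg·m²·s⁻²·K⁻¹
  (723 m^2 s^-2 K^-1) × (620 kg):  [m²·s⁻²·K⁻¹] · [kg] = kg·m²·s⁻²·K⁻¹
  (77 J) / (57.2 K):  [kg·m²·s⁻²] / [K] = kg·m²·s⁻²·K⁻¹
  44.1 kg·m²/(K·s²):  kg·m²·s⁻²·K⁻¹
Every term reduces to kg·m²·s⁻²·K⁻¹.

Yes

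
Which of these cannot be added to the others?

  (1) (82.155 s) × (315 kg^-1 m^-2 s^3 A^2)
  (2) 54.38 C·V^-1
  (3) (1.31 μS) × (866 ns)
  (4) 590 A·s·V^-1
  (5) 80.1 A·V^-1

Work out the base dimensions of each:
  (1) [s] · [kg⁻¹·m⁻²·s³·A²] = kg⁻¹·m⁻²·s⁴·A²
  (2) C·V⁻¹ = s·A·(J·C⁻¹)⁻¹ = kg⁻¹·m⁻²·s⁴·A²
  (3) [kg⁻¹·m⁻²·s³·A²] · [s] = kg⁻¹·m⁻²·s⁴·A²
  (4) A·s·V⁻¹ = A·s·(J·C⁻¹)⁻¹ = kg⁻¹·m⁻²·s⁴·A²
  (5) A·V⁻¹ = A·(J·C⁻¹)⁻¹ = kg⁻¹·m⁻²·s³·A²
All reduce to kg⁻¹·m⁻²·s⁴·A² except (5), which is kg⁻¹·m⁻²·s³·A².

(5)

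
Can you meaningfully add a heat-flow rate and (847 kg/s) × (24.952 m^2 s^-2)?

Expand each in SI base units:
  a heat-flow rate:  [heat-flow rate] = kg·m²·s⁻³
  (847 kg/s) × (24.952 m^2 s^-2):  [kg·s⁻¹] · [m²·s⁻²] = kg·m²·s⁻³
Both are kg·m²·s⁻³, so they have the same dimensions and can be added.

Yes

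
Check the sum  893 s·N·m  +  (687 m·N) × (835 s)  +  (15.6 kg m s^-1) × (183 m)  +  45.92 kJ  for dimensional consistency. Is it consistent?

In SI base units:
  893 s·N·m:  N·m·s = kg·m·s⁻²·m·s = kg·m²·s⁻¹
  (687 m·N) × (835 s):  [kg·m²·s⁻²] · [s] = kg·m²·s⁻¹
  (15.6 kg m s^-1) × (183 m):  [kg·m·s⁻¹] · [m] = kg·m²·s⁻¹
  45.92 kJ:  J = N·m = kg·m²·s⁻²
The terms do not share a single dimension (kg·m²·s⁻² vs kg·m²·s⁻¹).

No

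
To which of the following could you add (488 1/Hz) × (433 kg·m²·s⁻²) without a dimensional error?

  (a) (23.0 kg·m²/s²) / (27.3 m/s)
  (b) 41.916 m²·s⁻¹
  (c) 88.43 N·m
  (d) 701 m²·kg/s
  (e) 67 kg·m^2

(d)

Reference: [s] · [kg·m²·s⁻²] = kg·m²·s⁻¹.
Each option:
  (a) [kg·m²·s⁻²] / [m·s⁻¹] = kg·m·s⁻¹
  (b) m²·s⁻¹
  (c) N·m = kg·m·s⁻²·m = kg·m²·s⁻²
  (d) kg·m²·s⁻¹  ← same
  (e) kg·m²
Only (d) matches kg·m²·s⁻¹.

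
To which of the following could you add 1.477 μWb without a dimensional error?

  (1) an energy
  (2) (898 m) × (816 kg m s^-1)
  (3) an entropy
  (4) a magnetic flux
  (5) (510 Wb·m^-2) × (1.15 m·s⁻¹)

Reference: Wb = V·s = kg·m²·s⁻²·A⁻¹.
Each option:
  (1) [energy] = kg·m²·s⁻²
  (2) [m] · [kg·m·s⁻¹] = kg·m²·s⁻¹
  (3) [entropy] = kg·m²·s⁻²·K⁻¹
  (4) [magnetic flux] = kg·m²·s⁻²·A⁻¹  ← same
  (5) [kg·s⁻²·A⁻¹] · [m·s⁻¹] = kg·m·s⁻³·A⁻¹
Only (4) matches kg·m²·s⁻²·A⁻¹.

(4)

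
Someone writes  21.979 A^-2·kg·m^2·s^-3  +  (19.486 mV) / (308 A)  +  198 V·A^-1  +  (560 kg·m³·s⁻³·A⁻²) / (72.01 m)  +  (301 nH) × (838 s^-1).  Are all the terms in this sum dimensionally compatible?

Dimensions:
  21.979 A^-2·kg·m^2·s^-3:  kg·m²·s⁻³·A⁻²
  (19.486 mV) / (308 A):  [kg·m²·s⁻³·A⁻¹] / [A] = kg·m²·s⁻³·A⁻²
  198 V·A^-1:  V·A⁻¹ = J·C⁻¹·A⁻¹ = kg·m²·s⁻³·A⁻²
  (560 kg·m³·s⁻³·A⁻²) / (72.01 m):  [kg·m³·s⁻³·A⁻²] / [m] = kg·m²·s⁻³·A⁻²
  (301 nH) × (838 s^-1):  [kg·m²·s⁻²·A⁻²] · [s⁻¹] = kg·m²·s⁻³·A⁻²
Every term reduces to kg·m²·s⁻³·A⁻².

Yes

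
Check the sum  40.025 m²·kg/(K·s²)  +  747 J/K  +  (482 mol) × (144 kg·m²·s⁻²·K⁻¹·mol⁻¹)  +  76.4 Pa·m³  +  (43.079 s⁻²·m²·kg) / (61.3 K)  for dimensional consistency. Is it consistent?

No

Expand each in SI base units:
  40.025 m²·kg/(K·s²):  kg·m²·s⁻²·K⁻¹
  747 J/K:  J·K⁻¹ = N·m·K⁻¹ = kg·m²·s⁻²·K⁻¹
  (482 mol) × (144 kg·m²·s⁻²·K⁻¹·mol⁻¹):  [mol] · [kg·m²·s⁻²·K⁻¹·mol⁻¹] = kg·m²·s⁻²·K⁻¹
  76.4 Pa·m³:  Pa·m³ = N·m⁻²·m³ = kg·m²·s⁻²
  (43.079 s⁻²·m²·kg) / (61.3 K):  [kg·m²·s⁻²] / [K] = kg·m²·s⁻²·K⁻¹
The terms do not share a single dimension (kg·m²·s⁻² vs kg·m²·s⁻²·K⁻¹).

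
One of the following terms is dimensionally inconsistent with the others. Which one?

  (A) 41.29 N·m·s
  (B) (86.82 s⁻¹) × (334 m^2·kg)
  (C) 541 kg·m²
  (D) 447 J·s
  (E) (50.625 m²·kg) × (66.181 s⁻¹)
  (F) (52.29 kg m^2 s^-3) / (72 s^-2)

Expand each in SI base units:
  (A) N·m·s = kg·m·s⁻²·m·s = kg·m²·s⁻¹
  (B) [s⁻¹] · [kg·m²] = kg·m²·s⁻¹
  (C) kg·m²
  (D) J·s = N·m·s = kg·m²·s⁻¹
  (E) [kg·m²] · [s⁻¹] = kg·m²·s⁻¹
  (F) [kg·m²·s⁻³] / [s⁻²] = kg·m²·s⁻¹
All reduce to kg·m²·s⁻¹ except (C), which is kg·m².

(C)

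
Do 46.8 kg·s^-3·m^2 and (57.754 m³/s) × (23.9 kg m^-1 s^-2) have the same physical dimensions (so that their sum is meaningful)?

Dimensions:
  46.8 kg·s^-3·m^2:  kg·m²·s⁻³
  (57.754 m³/s) × (23.9 kg m^-1 s^-2):  [m³·s⁻¹] · [kg·m⁻¹·s⁻²] = kg·m²·s⁻³
Both are kg·m²·s⁻³, so they have the same dimensions and can be added.

Yes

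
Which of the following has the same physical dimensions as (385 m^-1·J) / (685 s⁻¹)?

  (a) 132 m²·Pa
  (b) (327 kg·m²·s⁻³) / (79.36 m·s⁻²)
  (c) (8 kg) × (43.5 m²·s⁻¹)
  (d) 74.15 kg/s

Reference: [kg·m·s⁻²] / [s⁻¹] = kg·m·s⁻¹.
Each option:
  (a) Pa·m² = N·m⁻²·m² = kg·m·s⁻²
  (b) [kg·m²·s⁻³] / [m·s⁻²] = kg·m·s⁻¹  ← same
  (c) [kg] · [m²·s⁻¹] = kg·m²·s⁻¹
  (d) kg·s⁻¹
Only (b) matches kg·m·s⁻¹.

(b)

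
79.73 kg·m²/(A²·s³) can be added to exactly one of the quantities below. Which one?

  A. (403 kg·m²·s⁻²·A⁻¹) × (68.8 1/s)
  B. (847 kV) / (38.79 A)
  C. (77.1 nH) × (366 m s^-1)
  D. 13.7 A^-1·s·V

Reference: kg·m²·s⁻³·A⁻².
Each option:
  A. [kg·m²·s⁻²·A⁻¹] · [s⁻¹] = kg·m²·s⁻³·A⁻¹
  B. [kg·m²·s⁻³·A⁻¹] / [A] = kg·m²·s⁻³·A⁻²  ← same
  C. [kg·m²·s⁻²·A⁻²] · [m·s⁻¹] = kg·m³·s⁻³·A⁻²
  D. V·s·A⁻¹ = J·C⁻¹·s·A⁻¹ = kg·m²·s⁻²·A⁻²
Only B. matches kg·m²·s⁻³·A⁻².

B.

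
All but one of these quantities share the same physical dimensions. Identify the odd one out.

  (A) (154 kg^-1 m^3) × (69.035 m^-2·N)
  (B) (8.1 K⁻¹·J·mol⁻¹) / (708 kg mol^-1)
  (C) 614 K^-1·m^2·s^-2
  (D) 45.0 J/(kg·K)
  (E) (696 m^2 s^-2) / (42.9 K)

(A)

Work out the base dimensions of each:
  (A) [kg⁻¹·m³] · [kg·m⁻¹·s⁻²] = m²·s⁻²
  (B) [kg·m²·s⁻²·K⁻¹·mol⁻¹] / [kg·mol⁻¹] = m²·s⁻²·K⁻¹
  (C) m²·s⁻²·K⁻¹
  (D) J·kg⁻¹·K⁻¹ = N·m·kg⁻¹·K⁻¹ = m²·s⁻²·K⁻¹
  (E) [m²·s⁻²] / [K] = m²·s⁻²·K⁻¹
All reduce to m²·s⁻²·K⁻¹ except (A), which is m²·s⁻².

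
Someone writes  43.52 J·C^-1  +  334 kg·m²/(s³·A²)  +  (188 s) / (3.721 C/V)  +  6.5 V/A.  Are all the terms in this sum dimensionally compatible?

Work out the base dimensions of each:
  43.52 J·C^-1:  J·C⁻¹ = N·m·(s·A)⁻¹ = kg·m²·s⁻³·A⁻¹
  334 kg·m²/(s³·A²):  kg·m²·s⁻³·A⁻²
  (188 s) / (3.721 C/V):  [s] / [kg⁻¹·m⁻²·s⁴·A²] = kg·m²·s⁻³·A⁻²
  6.5 V/A:  V·A⁻¹ = J·C⁻¹·A⁻¹ = kg·m²·s⁻³·A⁻²
The terms do not share a single dimension (kg·m²·s⁻³·A⁻² vs kg·m²·s⁻³·A⁻¹).

No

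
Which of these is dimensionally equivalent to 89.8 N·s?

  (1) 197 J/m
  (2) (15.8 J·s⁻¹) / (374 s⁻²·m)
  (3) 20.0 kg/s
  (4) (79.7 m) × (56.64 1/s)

(2)

Reference: N·s = kg·m·s⁻²·s = kg·m·s⁻¹.
Each option:
  (1) J·m⁻¹ = N·m·m⁻¹ = kg·m·s⁻²
  (2) [kg·m²·s⁻³] / [m·s⁻²] = kg·m·s⁻¹  ← same
  (3) kg·s⁻¹
  (4) [m] · [s⁻¹] = m·s⁻¹
Only (2) matches kg·m·s⁻¹.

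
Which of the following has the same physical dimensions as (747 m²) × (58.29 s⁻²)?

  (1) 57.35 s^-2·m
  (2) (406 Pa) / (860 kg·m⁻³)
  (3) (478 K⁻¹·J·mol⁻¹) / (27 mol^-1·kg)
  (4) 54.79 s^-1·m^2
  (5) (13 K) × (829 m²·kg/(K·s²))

Reference: [m²] · [s⁻²] = m²·s⁻².
Each option:
  (1) m·s⁻²
  (2) [kg·m⁻¹·s⁻²] / [kg·m⁻³] = m²·s⁻²  ← same
  (3) [kg·m²·s⁻²·K⁻¹·mol⁻¹] / [kg·mol⁻¹] = m²·s⁻²·K⁻¹
  (4) m²·s⁻¹
  (5) [K] · [kg·m²·s⁻²·K⁻¹] = kg·m²·s⁻²
Only (2) matches m²·s⁻².

(2)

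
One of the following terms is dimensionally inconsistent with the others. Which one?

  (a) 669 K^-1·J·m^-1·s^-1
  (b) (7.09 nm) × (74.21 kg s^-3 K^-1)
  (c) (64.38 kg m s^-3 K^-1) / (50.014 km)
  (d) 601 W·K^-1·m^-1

In SI base units:
  (a) J·s⁻¹·m⁻¹·K⁻¹ = N·m·s⁻¹·m⁻¹·K⁻¹ = kg·m·s⁻³·K⁻¹
  (b) [m] · [kg·s⁻³·K⁻¹] = kg·m·s⁻³·K⁻¹
  (c) [kg·m·s⁻³·K⁻¹] / [m] = kg·s⁻³·K⁻¹
  (d) W·m⁻¹·K⁻¹ = J·s⁻¹·m⁻¹·K⁻¹ = kg·m·s⁻³·K⁻¹
All reduce to kg·m·s⁻³·K⁻¹ except (c), which is kg·s⁻³·K⁻¹.

(c)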